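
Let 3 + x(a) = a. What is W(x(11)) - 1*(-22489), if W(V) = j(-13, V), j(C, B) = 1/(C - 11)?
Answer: 539735/24 ≈ 22489.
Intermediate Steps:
x(a) = -3 + a
j(C, B) = 1/(-11 + C)
W(V) = -1/24 (W(V) = 1/(-11 - 13) = 1/(-24) = -1/24)
W(x(11)) - 1*(-22489) = -1/24 - 1*(-22489) = -1/24 + 22489 = 539735/24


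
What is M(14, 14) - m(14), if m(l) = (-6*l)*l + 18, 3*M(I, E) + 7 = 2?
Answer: 3469/3 ≈ 1156.3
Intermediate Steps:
M(I, E) = -5/3 (M(I, E) = -7/3 + (⅓)*2 = -7/3 + ⅔ = -5/3)
m(l) = 18 - 6*l² (m(l) = -6*l² + 18 = 18 - 6*l²)
M(14, 14) - m(14) = -5/3 - (18 - 6*14²) = -5/3 - (18 - 6*196) = -5/3 - (18 - 1176) = -5/3 - 1*(-1158) = -5/3 + 1158 = 3469/3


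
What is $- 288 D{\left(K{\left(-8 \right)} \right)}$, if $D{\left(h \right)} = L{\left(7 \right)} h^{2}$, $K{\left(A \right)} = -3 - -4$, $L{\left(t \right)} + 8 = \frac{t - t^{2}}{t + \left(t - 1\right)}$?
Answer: $\frac{42048}{13} \approx 3234.5$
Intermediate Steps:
$L{\left(t \right)} = -8 + \frac{t - t^{2}}{-1 + 2 t}$ ($L{\left(t \right)} = -8 + \frac{t - t^{2}}{t + \left(t - 1\right)} = -8 + \frac{t - t^{2}}{t + \left(-1 + t\right)} = -8 + \frac{t - t^{2}}{-1 + 2 t}$)
$K{\left(A \right)} = 1$ ($K{\left(A \right)} = -3 + 4 = 1$)
$D{\left(h \right)} = - \frac{146 h^{2}}{13}$ ($D{\left(h \right)} = \frac{8 - 7^{2} - 105}{-1 + 2 \cdot 7} h^{2} = \frac{8 - 49 - 105}{-1 + 14} h^{2} = \frac{8 - 49 - 105}{13} h^{2} = \frac{1}{13} \left(-146\right) h^{2} = - \frac{146 h^{2}}{13}$)
$- 288 D{\left(K{\left(-8 \right)} \right)} = - 288 \left(- \frac{146 \cdot 1^{2}}{13}\right) = - 288 \left(\left(- \frac{146}{13}\right) 1\right) = \left(-288\right) \left(- \frac{146}{13}\right) = \frac{42048}{13}$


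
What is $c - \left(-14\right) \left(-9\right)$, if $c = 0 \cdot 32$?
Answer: $-126$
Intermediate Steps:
$c = 0$
$c - \left(-14\right) \left(-9\right) = 0 - \left(-14\right) \left(-9\right) = 0 - 126 = -126$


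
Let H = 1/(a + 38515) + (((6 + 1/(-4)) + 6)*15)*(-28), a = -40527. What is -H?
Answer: 9929221/2012 ≈ 4935.0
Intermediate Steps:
H = -9929221/2012 (H = 1/(-40527 + 38515) + (((6 + 1/(-4)) + 6)*15)*(-28) = 1/(-2012) + (((6 - ¼) + 6)*15)*(-28) = -1/2012 + ((23/4 + 6)*15)*(-28) = -1/2012 + ((47/4)*15)*(-28) = -1/2012 + (705/4)*(-28) = -1/2012 - 4935 = -9929221/2012 ≈ -4935.0)
-H = -1*(-9929221/2012) = 9929221/2012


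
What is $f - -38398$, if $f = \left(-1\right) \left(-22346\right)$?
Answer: $60744$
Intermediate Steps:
$f = 22346$
$f - -38398 = 22346 - -38398 = 22346 + 38398 = 60744$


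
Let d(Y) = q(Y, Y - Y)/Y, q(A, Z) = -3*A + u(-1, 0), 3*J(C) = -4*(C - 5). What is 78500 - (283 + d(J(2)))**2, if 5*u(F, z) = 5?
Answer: -641/16 ≈ -40.063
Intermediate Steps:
u(F, z) = 1 (u(F, z) = (1/5)*5 = 1)
J(C) = 20/3 - 4*C/3 (J(C) = (-4*(C - 5))/3 = (-4*(-5 + C))/3 = (20 - 4*C)/3 = 20/3 - 4*C/3)
q(A, Z) = 1 - 3*A (q(A, Z) = -3*A + 1 = 1 - 3*A)
d(Y) = (1 - 3*Y)/Y
78500 - (283 + d(J(2)))**2 = 78500 - (283 + (-3 + 1/(20/3 - 4/3*2)))**2 = 78500 - (283 + (-3 + 1/(20/3 - 8/3)))**2 = 78500 - (283 + (-3 + 1/4))**2 = 78500 - (283 - 11/4)**2 = 78500 - (1121/4)**2 = 78500 - 1*1256641/16 = 78500 - 1256641/16 = -641/16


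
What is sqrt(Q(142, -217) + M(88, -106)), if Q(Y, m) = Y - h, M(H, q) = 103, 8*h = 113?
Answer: sqrt(3694)/4 ≈ 15.195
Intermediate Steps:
h = 113/8 (h = (1/8)*113 = 113/8 ≈ 14.125)
Q(Y, m) = -113/8 + Y (Q(Y, m) = Y - 1*113/8 = Y - 113/8 = -113/8 + Y)
sqrt(Q(142, -217) + M(88, -106)) = sqrt((-113/8 + 142) + 103) = sqrt(1023/8 + 103) = sqrt(1847/8) = sqrt(3694)/4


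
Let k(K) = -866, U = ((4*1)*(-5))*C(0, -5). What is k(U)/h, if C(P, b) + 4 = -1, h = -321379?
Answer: 866/321379 ≈ 0.0026946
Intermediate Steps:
C(P, b) = -5 (C(P, b) = -4 - 1 = -5)
U = 100 (U = ((4*1)*(-5))*(-5) = (4*(-5))*(-5) = -20*(-5) = 100)
k(U)/h = -866/(-321379) = -866*(-1/321379) = 866/321379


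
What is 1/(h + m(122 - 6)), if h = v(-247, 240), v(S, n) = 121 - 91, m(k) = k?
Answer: 1/146 ≈ 0.0068493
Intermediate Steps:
v(S, n) = 30
h = 30
1/(h + m(122 - 6)) = 1/(30 + (122 - 6)) = 1/(30 + 116) = 1/146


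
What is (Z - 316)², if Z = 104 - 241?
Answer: 205209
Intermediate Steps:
Z = -137
(Z - 316)² = (-137 - 316)² = (-453)² = 205209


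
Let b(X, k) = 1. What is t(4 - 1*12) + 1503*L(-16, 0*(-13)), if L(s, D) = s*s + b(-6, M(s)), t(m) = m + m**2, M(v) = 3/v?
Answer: 386327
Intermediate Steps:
L(s, D) = 1 + s**2 (L(s, D) = s*s + 1 = s**2 + 1 = 1 + s**2)
t(4 - 1*12) + 1503*L(-16, 0*(-13)) = (4 - 1*12)*(1 + (4 - 1*12)) + 1503*(1 + (-16)**2) = (4 - 12)*(1 + (4 - 12)) + 1503*(1 + 256) = -8*(1 - 8) + 1503*257 = -8*(-7) + 386271 = 56 + 386271 = 386327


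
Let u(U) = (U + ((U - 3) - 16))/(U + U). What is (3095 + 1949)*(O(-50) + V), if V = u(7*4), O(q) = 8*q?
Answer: -28199743/14 ≈ -2.0143e+6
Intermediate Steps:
u(U) = (-19 + 2*U)/(2*U) (u(U) = (U + ((-3 + U) - 16))/((2*U)) = (U + (-19 + U))*(1/(2*U)) = (-19 + 2*U)*(1/(2*U)) = (-19 + 2*U)/(2*U))
V = 37/56 (V = (-19/2 + 7*4)/((7*4)) = (-19/2 + 28)/28 = (1/28)*(37/2) = 37/56 ≈ 0.66071)
(3095 + 1949)*(O(-50) + V) = (3095 + 1949)*(8*(-50) + 37/56) = 5044*(-400 + 37/56) = 5044*(-22363/56) = -28199743/14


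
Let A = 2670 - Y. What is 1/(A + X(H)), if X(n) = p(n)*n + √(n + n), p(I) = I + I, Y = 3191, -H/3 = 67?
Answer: 80281/6445039363 - I*√402/6445039363 ≈ 1.2456e-5 - 3.1109e-9*I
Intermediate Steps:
H = -201 (H = -3*67 = -201)
A = -521 (A = 2670 - 1*3191 = 2670 - 3191 = -521)
p(I) = 2*I
X(n) = 2*n² + √2*√n (X(n) = (2*n)*n + √(n + n) = 2*n² + √(2*n) = 2*n² + √2*√n)
1/(A + X(H)) = 1/(-521 + (2*(-201)² + √2*√(-201))) = 1/(-521 + (2*40401 + √2*(I*√201))) = 1/(-521 + (80802 + I*√402)) = 1/(80281 + I*√402)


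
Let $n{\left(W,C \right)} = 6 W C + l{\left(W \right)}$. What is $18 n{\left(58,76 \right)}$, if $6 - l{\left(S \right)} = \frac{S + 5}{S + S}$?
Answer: $\frac{27617409}{58} \approx 4.7616 \cdot 10^{5}$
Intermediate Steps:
$l{\left(S \right)} = 6 - \frac{5 + S}{2 S}$ ($l{\left(S \right)} = 6 - \frac{S + 5}{S + S} = 6 - \frac{5 + S}{2 S}$)
$n{\left(W,C \right)} = \frac{-5 + 11 W}{2 W} + 6 C W$ ($n{\left(W,C \right)} = 6 W C + \frac{-5 + 11 W}{2 W} = 6 C W + \frac{-5 + 11 W}{2 W} = \frac{-5 + 11 W}{2 W} + 6 C W$)
$18 n{\left(58,76 \right)} = 18 \left(\frac{11}{2} - \frac{5}{2 \cdot 58} + 6 \cdot 76 \cdot 58\right) = 18 \left(\frac{11}{2} - \frac{5}{116} + 26448\right) = 18 \cdot \frac{3068601}{116} = \frac{27617409}{58}$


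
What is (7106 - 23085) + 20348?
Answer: 4369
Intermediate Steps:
(7106 - 23085) + 20348 = -15979 + 20348 = 4369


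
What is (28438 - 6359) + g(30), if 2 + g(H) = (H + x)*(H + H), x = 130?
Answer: 31677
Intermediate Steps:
g(H) = -2 + 2*H*(130 + H) (g(H) = -2 + (H + 130)*(H + H) = -2 + (130 + H)*(2*H) = -2 + 2*H*(130 + H))
(28438 - 6359) + g(30) = (28438 - 6359) + (-2 + 2*30**2 + 260*30) = 22079 + (-2 + 2*900 + 7800) = 22079 + (-2 + 1800 + 7800) = 22079 + 9598 = 31677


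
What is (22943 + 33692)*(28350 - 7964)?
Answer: 1154561110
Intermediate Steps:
(22943 + 33692)*(28350 - 7964) = 56635*20386 = 1154561110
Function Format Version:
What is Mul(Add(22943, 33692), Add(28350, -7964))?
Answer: 1154561110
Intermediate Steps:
Mul(Add(22943, 33692), Add(28350, -7964)) = Mul(56635, 20386) = 1154561110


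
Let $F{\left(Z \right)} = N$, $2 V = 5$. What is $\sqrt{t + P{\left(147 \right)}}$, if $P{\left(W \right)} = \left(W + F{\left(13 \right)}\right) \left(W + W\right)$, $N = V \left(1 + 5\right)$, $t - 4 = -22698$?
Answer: $\sqrt{24934} \approx 157.91$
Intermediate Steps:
$V = \frac{5}{2}$ ($V = \frac{1}{2} \cdot 5 = \frac{5}{2} \approx 2.5$)
$t = -22694$ ($t = 4 - 22698 = -22694$)
$N = 15$ ($N = \frac{5 \left(1 + 5\right)}{2} = \frac{5}{2} \cdot 6 = 15$)
$F{\left(Z \right)} = 15$
$P{\left(W \right)} = 2 W \left(15 + W\right)$ ($P{\left(W \right)} = \left(W + 15\right) \left(W + W\right) = \left(15 + W\right) 2 W = 2 W \left(15 + W\right)$)
$\sqrt{t + P{\left(147 \right)}} = \sqrt{-22694 + 2 \cdot 147 \left(15 + 147\right)} = \sqrt{-22694 + 2 \cdot 147 \cdot 162} = \sqrt{-22694 + 47628} = \sqrt{24934}$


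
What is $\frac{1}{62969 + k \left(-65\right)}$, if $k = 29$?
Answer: $\frac{1}{61084} \approx 1.6371 \cdot 10^{-5}$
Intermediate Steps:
$\frac{1}{62969 + k \left(-65\right)} = \frac{1}{62969 + 29 \left(-65\right)} = \frac{1}{62969 - 1885} = \frac{1}{61084}$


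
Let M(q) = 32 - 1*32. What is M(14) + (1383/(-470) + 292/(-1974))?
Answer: -649/210 ≈ -3.0905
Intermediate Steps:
M(q) = 0 (M(q) = 32 - 32 = 0)
M(14) + (1383/(-470) + 292/(-1974)) = 0 + (1383/(-470) + 292/(-1974)) = 0 + (1383*(-1/470) + 292*(-1/1974)) = 0 + (-1383/470 - 146/987) = 0 - 649/210 = -649/210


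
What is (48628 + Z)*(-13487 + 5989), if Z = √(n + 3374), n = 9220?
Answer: -364612744 - 7498*√12594 ≈ -3.6545e+8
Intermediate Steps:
Z = √12594 (Z = √(9220 + 3374) = √12594 ≈ 112.22)
(48628 + Z)*(-13487 + 5989) = (48628 + √12594)*(-13487 + 5989) = (48628 + √12594)*(-7498) = -364612744 - 7498*√12594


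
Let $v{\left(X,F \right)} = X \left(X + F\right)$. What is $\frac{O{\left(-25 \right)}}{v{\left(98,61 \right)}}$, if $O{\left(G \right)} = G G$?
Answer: $\frac{625}{15582} \approx 0.04011$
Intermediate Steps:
$O{\left(G \right)} = G^{2}$
$v{\left(X,F \right)} = X \left(F + X\right)$
$\frac{O{\left(-25 \right)}}{v{\left(98,61 \right)}} = \frac{\left(-25\right)^{2}}{98 \left(61 + 98\right)} = \frac{625}{98 \cdot 159} = \frac{625}{15582}$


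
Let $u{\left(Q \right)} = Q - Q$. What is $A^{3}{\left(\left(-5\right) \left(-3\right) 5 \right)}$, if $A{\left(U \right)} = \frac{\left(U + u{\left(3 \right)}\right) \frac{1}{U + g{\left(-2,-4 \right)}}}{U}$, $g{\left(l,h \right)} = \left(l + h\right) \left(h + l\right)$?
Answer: $\frac{1}{1367631} \approx 7.3119 \cdot 10^{-7}$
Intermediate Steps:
$u{\left(Q \right)} = 0$
$g{\left(l,h \right)} = \left(h + l\right)^{2}$ ($g{\left(l,h \right)} = \left(h + l\right) \left(h + l\right) = \left(h + l\right)^{2}$)
$A{\left(U \right)} = \frac{1}{36 + U}$ ($A{\left(U \right)} = \frac{\left(U + 0\right) \frac{1}{U + \left(-4 - 2\right)^{2}}}{U} = \frac{U \frac{1}{U + \left(-6\right)^{2}}}{U} = \frac{U \frac{1}{U + 36}}{U} = \frac{U \frac{1}{36 + U}}{U} = \frac{1}{36 + U}$)
$A^{3}{\left(\left(-5\right) \left(-3\right) 5 \right)} = \left(\frac{1}{36 + \left(-5\right) \left(-3\right) 5}\right)^{3} = \left(\frac{1}{36 + 15 \cdot 5}\right)^{3} = \left(\frac{1}{36 + 75}\right)^{3} = \left(\frac{1}{111}\right)^{3} = \frac{1}{1367631}$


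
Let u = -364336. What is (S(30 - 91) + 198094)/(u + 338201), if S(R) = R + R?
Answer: -197972/26135 ≈ -7.5750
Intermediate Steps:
S(R) = 2*R
(S(30 - 91) + 198094)/(u + 338201) = (2*(30 - 91) + 198094)/(-364336 + 338201) = (2*(-61) + 198094)/(-26135) = (-122 + 198094)*(-1/26135) = 197972*(-1/26135) = -197972/26135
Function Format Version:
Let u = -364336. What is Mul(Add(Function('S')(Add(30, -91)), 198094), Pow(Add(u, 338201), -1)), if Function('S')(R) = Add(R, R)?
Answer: Rational(-197972, 26135) ≈ -7.5750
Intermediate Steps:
Function('S')(R) = Mul(2, R)
Mul(Add(Function('S')(Add(30, -91)), 198094), Pow(Add(u, 338201), -1)) = Mul(Add(Mul(2, Add(30, -91)), 198094), Pow(Add(-364336, 338201), -1)) = Mul(Add(Mul(2, -61), 198094), Pow(-26135, -1)) = Mul(Add(-122, 198094), Rational(-1, 26135)) = Mul(197972, Rational(-1, 26135)) = Rational(-197972, 26135)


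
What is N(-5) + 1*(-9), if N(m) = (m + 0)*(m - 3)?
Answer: 31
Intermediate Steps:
N(m) = m*(-3 + m)
N(-5) + 1*(-9) = -5*(-3 - 5) + 1*(-9) = -5*(-8) - 9 = 40 - 9 = 31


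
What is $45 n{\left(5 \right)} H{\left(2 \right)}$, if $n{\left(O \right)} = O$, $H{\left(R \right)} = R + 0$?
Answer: $450$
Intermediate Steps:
$H{\left(R \right)} = R$
$45 n{\left(5 \right)} H{\left(2 \right)} = 45 \cdot 5 \cdot 2 = 225 \cdot 2 = 450$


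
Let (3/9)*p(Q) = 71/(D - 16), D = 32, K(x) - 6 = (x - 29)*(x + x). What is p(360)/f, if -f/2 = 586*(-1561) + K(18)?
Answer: 213/29284352 ≈ 7.2735e-6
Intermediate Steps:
K(x) = 6 + 2*x*(-29 + x) (K(x) = 6 + (x - 29)*(x + x) = 6 + (-29 + x)*(2*x) = 6 + 2*x*(-29 + x))
f = 1830272 (f = -2*(586*(-1561) + (6 - 58*18 + 2*18²)) = -2*(-914746 + (6 - 1044 + 2*324)) = -2*(-914746 + (6 - 1044 + 648)) = -2*(-914746 - 390) = -2*(-915136) = 1830272)
p(Q) = 213/16 (p(Q) = 3*(71/(32 - 16)) = 3*(71/16) = 213/16)
p(360)/f = (213/16)/1830272 = (213/16)*(1/1830272) = 213/29284352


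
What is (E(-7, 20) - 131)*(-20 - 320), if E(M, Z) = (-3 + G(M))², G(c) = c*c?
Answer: -674900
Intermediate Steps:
G(c) = c²
E(M, Z) = (-3 + M²)²
(E(-7, 20) - 131)*(-20 - 320) = ((-3 + (-7)²)² - 131)*(-20 - 320) = ((-3 + 49)² - 131)*(-340) = (46² - 131)*(-340) = (2116 - 131)*(-340) = 1985*(-340) = -674900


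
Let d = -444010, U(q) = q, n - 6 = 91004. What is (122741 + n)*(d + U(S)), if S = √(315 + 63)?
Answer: -94907581510 + 641253*√42 ≈ -9.4903e+10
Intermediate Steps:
n = 91010 (n = 6 + 91004 = 91010)
S = 3*√42 (S = √378 = 3*√42 ≈ 19.442)
(122741 + n)*(d + U(S)) = (122741 + 91010)*(-444010 + 3*√42) = 213751*(-444010 + 3*√42) = -94907581510 + 641253*√42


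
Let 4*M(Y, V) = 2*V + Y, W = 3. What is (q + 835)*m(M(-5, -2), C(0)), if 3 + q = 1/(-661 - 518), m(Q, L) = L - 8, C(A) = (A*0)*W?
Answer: -7847416/1179 ≈ -6656.0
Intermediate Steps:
M(Y, V) = V/2 + Y/4 (M(Y, V) = (2*V + Y)/4 = (Y + 2*V)/4 = V/2 + Y/4)
C(A) = 0 (C(A) = (A*0)*3 = 0*3 = 0)
m(Q, L) = -8 + L
q = -3538/1179 (q = -3 + 1/(-661 - 518) = -3 + 1/(-1179) = -3 - 1/1179 = -3538/1179 ≈ -3.0008)
(q + 835)*m(M(-5, -2), C(0)) = (-3538/1179 + 835)*(-8 + 0) = (980927/1179)*(-8) = -7847416/1179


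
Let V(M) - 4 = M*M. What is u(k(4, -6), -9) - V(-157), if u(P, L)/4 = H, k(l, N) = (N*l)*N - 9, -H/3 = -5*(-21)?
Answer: -25913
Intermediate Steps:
H = -315 (H = -(-15)*(-21) = -3*105 = -315)
k(l, N) = -9 + l*N**2 (k(l, N) = l*N**2 - 9 = -9 + l*N**2)
u(P, L) = -1260 (u(P, L) = 4*(-315) = -1260)
V(M) = 4 + M**2 (V(M) = 4 + M*M = 4 + M**2)
u(k(4, -6), -9) - V(-157) = -1260 - (4 + (-157)**2) = -1260 - (4 + 24649) = -1260 - 1*24653 = -1260 - 24653 = -25913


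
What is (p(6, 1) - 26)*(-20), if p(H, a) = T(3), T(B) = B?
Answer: 460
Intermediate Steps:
p(H, a) = 3
(p(6, 1) - 26)*(-20) = (3 - 26)*(-20) = -23*(-20) = 460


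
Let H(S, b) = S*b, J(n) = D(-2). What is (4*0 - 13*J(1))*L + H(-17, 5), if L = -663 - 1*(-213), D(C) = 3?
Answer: 17465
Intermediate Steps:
L = -450 (L = -663 + 213 = -450)
J(n) = 3
(4*0 - 13*J(1))*L + H(-17, 5) = (4*0 - 13*3)*(-450) - 17*5 = (0 - 39)*(-450) - 85 = -39*(-450) - 85 = 17550 - 85 = 17465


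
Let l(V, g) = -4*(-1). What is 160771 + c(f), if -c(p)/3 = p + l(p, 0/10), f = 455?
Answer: 159394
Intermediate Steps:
l(V, g) = 4
c(p) = -12 - 3*p (c(p) = -3*(p + 4) = -3*(4 + p) = -12 - 3*p)
160771 + c(f) = 160771 + (-12 - 3*455) = 160771 + (-12 - 1365) = 160771 - 1377 = 159394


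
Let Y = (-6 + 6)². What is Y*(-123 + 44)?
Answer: 0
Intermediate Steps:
Y = 0 (Y = 0² = 0)
Y*(-123 + 44) = 0*(-123 + 44) = 0*(-79) = 0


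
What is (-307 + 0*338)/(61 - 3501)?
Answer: 307/3440 ≈ 0.089244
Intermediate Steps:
(-307 + 0*338)/(61 - 3501) = (-307 + 0)/(-3440) = -307*(-1/3440) = 307/3440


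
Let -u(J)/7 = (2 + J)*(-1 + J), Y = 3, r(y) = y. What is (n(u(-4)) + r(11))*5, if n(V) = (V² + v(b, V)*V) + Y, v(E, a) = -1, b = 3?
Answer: 24920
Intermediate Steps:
u(J) = -7*(-1 + J)*(2 + J) (u(J) = -7*(2 + J)*(-1 + J) = -7*(-1 + J)*(2 + J))
n(V) = 3 + V² - V (n(V) = (V² - V) + 3 = 3 + V² - V)
(n(u(-4)) + r(11))*5 = ((3 + (14 - 7*(-4) - 7*(-4)²)² - (14 - 7*(-4) - 7*(-4)²)) + 11)*5 = ((3 + (14 + 28 - 7*16)² - (14 + 28 - 7*16)) + 11)*5 = ((3 + (14 + 28 - 112)² - (14 + 28 - 112)) + 11)*5 = ((3 + (-70)² - 1*(-70)) + 11)*5 = ((3 + 4900 + 70) + 11)*5 = (4973 + 11)*5 = 4984*5 = 24920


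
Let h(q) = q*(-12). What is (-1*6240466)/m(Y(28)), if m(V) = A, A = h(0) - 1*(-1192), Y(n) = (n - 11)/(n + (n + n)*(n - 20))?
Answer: -3120233/596 ≈ -5235.3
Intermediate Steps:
h(q) = -12*q
Y(n) = (-11 + n)/(n + 2*n*(-20 + n)) (Y(n) = (-11 + n)/(n + (2*n)*(-20 + n)) = (-11 + n)/(n + 2*n*(-20 + n)))
A = 1192 (A = -12*0 - 1*(-1192) = 0 + 1192 = 1192)
m(V) = 1192
(-1*6240466)/m(Y(28)) = -1*6240466/1192 = -6240466*1/1192 = -3120233/596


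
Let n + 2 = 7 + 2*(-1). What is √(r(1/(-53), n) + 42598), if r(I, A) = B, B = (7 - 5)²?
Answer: √42602 ≈ 206.40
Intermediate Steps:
n = 3 (n = -2 + (7 + 2*(-1)) = -2 + (7 - 2) = -2 + 5 = 3)
B = 4 (B = 2² = 4)
r(I, A) = 4
√(r(1/(-53), n) + 42598) = √(4 + 42598) = √42602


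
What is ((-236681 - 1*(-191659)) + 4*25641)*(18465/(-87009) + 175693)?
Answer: 293212046582808/29003 ≈ 1.0110e+10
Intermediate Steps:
((-236681 - 1*(-191659)) + 4*25641)*(18465/(-87009) + 175693) = ((-236681 + 191659) + 102564)*(18465*(-1/87009) + 175693) = (-45022 + 102564)*(-6155/29003 + 175693) = 57542*(5095617924/29003) = 293212046582808/29003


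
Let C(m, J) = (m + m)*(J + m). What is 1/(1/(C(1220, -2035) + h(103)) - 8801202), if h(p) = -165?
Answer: -1988765/17503522495531 ≈ -1.1362e-7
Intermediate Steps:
C(m, J) = 2*m*(J + m) (C(m, J) = (2*m)*(J + m) = 2*m*(J + m))
1/(1/(C(1220, -2035) + h(103)) - 8801202) = 1/(1/(2*1220*(-2035 + 1220) - 165) - 8801202) = 1/(1/(2*1220*(-815) - 165) - 8801202) = 1/(1/(-1988600 - 165) - 8801202) = 1/(1/(-1988765) - 8801202) = 1/(-1/1988765 - 8801202) = 1/(-17503522495531/1988765) = -1988765/17503522495531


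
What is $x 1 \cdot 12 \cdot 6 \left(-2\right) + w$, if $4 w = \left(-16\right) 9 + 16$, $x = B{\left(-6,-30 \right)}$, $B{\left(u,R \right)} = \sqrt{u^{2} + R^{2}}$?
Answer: $-32 - 864 \sqrt{26} \approx -4437.6$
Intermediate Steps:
$B{\left(u,R \right)} = \sqrt{R^{2} + u^{2}}$
$x = 6 \sqrt{26}$ ($x = \sqrt{\left(-30\right)^{2} + \left(-6\right)^{2}} = \sqrt{900 + 36} = \sqrt{936} = 6 \sqrt{26} \approx 30.594$)
$w = -32$ ($w = \frac{\left(-16\right) 9 + 16}{4} = \frac{-144 + 16}{4} = \frac{1}{4} \left(-128\right) = -32$)
$x 1 \cdot 12 \cdot 6 \left(-2\right) + w = 6 \sqrt{26} \cdot 1 \cdot 12 \cdot 6 \left(-2\right) - 32 = 6 \sqrt{26} \cdot 12 \left(-12\right) - 32 = 6 \sqrt{26} \left(-144\right) - 32 = - 864 \sqrt{26} - 32 = -32 - 864 \sqrt{26}$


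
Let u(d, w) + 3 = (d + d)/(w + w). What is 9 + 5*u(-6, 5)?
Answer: -12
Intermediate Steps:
u(d, w) = -3 + d/w (u(d, w) = -3 + (d + d)/(w + w) = -3 + (2*d)/((2*w)) = -3 + (2*d)*(1/(2*w)) = -3 + d/w)
9 + 5*u(-6, 5) = 9 + 5*(-3 - 6/5) = 9 + 5*(-21/5) = 9 - 21 = -12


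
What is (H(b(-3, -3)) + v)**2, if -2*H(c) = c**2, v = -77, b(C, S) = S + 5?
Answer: 6241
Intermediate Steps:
b(C, S) = 5 + S
H(c) = -c**2/2
(H(b(-3, -3)) + v)**2 = (-(5 - 3)**2/2 - 77)**2 = (-1/2*2**2 - 77)**2 = (-1/2*4 - 77)**2 = (-2 - 77)**2 = (-79)**2 = 6241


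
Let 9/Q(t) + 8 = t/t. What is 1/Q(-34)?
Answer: -7/9 ≈ -0.77778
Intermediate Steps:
Q(t) = -9/7 (Q(t) = 9/(-8 + t/t) = 9/(-8 + 1) = 9/(-7) = 9*(-⅐) = -9/7)
1/Q(-34) = 1/(-9/7) = -7/9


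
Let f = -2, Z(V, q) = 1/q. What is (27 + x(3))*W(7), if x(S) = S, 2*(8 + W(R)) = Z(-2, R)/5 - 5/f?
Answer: -2829/14 ≈ -202.07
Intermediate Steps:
W(R) = -27/4 + 1/(10*R) (W(R) = -8 + (1/(R*5) - 5/(-2))/2 = -8 + ((⅕)/R - 5*(-½))/2 = -8 + (1/(5*R) + 5/2)/2 = -8 + (5/2 + 1/(5*R))/2 = -8 + (5/4 + 1/(10*R)) = -27/4 + 1/(10*R))
(27 + x(3))*W(7) = (27 + 3)*((1/20)*(2 - 135*7)/7) = 30*((1/20)*(⅐)*(2 - 945)) = 30*((1/20)*(⅐)*(-943)) = 30*(-943/140) = -2829/14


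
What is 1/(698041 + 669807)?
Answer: 1/1367848 ≈ 7.3108e-7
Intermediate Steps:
1/(698041 + 669807) = 1/1367848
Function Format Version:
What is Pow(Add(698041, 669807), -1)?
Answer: Rational(1, 1367848) ≈ 7.3108e-7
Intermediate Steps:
Pow(Add(698041, 669807), -1) = Pow(1367848, -1) = Rational(1, 1367848)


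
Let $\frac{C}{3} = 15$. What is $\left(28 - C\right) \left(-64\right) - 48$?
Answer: $1040$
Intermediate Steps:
$C = 45$ ($C = 3 \cdot 15 = 45$)
$\left(28 - C\right) \left(-64\right) - 48 = \left(28 - 45\right) \left(-64\right) - 48 = \left(-17\right) \left(-64\right) - 48 = 1088 - 48 = 1040$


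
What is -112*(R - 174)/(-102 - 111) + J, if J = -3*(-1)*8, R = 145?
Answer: 1864/213 ≈ 8.7512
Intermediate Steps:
J = 24 (J = 3*8 = 24)
-112*(R - 174)/(-102 - 111) + J = -112*(145 - 174)/(-102 - 111) + 24 = -(-3248)/(-213) + 24 = -(-3248)*(-1)/213 + 24 = -112*29/213 + 24 = -3248/213 + 24 = 1864/213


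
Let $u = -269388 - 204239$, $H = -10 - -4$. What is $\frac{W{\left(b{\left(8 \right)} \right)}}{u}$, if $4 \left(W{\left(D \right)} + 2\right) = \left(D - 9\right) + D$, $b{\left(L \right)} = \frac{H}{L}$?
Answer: $\frac{37}{3789016} \approx 9.7651 \cdot 10^{-6}$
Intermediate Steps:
$H = -6$ ($H = -10 + 4 = -6$)
$b{\left(L \right)} = - \frac{6}{L}$
$u = -473627$ ($u = -269388 - 204239 = -473627$)
$W{\left(D \right)} = - \frac{17}{4} + \frac{D}{2}$ ($W{\left(D \right)} = -2 + \frac{\left(D - 9\right) + D}{4} = -2 + \frac{\left(-9 + D\right) + D}{4} = -2 + \frac{-9 + 2 D}{4} = -2 + \left(- \frac{9}{4} + \frac{D}{2}\right) = - \frac{17}{4} + \frac{D}{2}$)
$\frac{W{\left(b{\left(8 \right)} \right)}}{u} = \frac{- \frac{17}{4} + \frac{\left(-6\right) \frac{1}{8}}{2}}{-473627} = \left(- \frac{17}{4} + \frac{\left(-6\right) \frac{1}{8}}{2}\right) \left(- \frac{1}{473627}\right) = \left(- \frac{17}{4} + \frac{1}{2} \left(- \frac{3}{4}\right)\right) \left(- \frac{1}{473627}\right) = \left(- \frac{17}{4} - \frac{3}{8}\right) \left(- \frac{1}{473627}\right) = \left(- \frac{37}{8}\right) \left(- \frac{1}{473627}\right) = \frac{37}{3789016}$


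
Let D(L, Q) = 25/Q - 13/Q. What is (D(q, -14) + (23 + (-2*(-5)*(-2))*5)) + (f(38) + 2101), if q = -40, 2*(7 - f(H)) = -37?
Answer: 28681/14 ≈ 2048.6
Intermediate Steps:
f(H) = 51/2 (f(H) = 7 - ½*(-37) = 7 + 37/2 = 51/2)
D(L, Q) = 12/Q
(D(q, -14) + (23 + (-2*(-5)*(-2))*5)) + (f(38) + 2101) = (12/(-14) + (23 + (-2*(-5)*(-2))*5)) + (51/2 + 2101) = (12*(-1/14) + (23 + (10*(-2))*5)) + 4253/2 = (-6/7 + (23 - 20*5)) + 4253/2 = (-6/7 + (23 - 100)) + 4253/2 = (-6/7 - 77) + 4253/2 = -545/7 + 4253/2 = 28681/14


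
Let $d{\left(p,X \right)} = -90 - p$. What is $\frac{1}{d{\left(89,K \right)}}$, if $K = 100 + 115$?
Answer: $- \frac{1}{179} \approx -0.0055866$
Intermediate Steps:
$K = 215$
$\frac{1}{d{\left(89,K \right)}} = \frac{1}{-90 - 89} = \frac{1}{-179} = - \frac{1}{179}$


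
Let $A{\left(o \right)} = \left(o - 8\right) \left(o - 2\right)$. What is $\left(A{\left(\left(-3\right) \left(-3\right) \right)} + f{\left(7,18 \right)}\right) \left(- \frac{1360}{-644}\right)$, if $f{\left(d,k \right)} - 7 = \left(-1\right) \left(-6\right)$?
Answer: $\frac{6800}{161} \approx 42.236$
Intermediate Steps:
$f{\left(d,k \right)} = 13$ ($f{\left(d,k \right)} = 7 - -6 = 7 + 6 = 13$)
$A{\left(o \right)} = \left(-8 + o\right) \left(-2 + o\right)$
$\left(A{\left(\left(-3\right) \left(-3\right) \right)} + f{\left(7,18 \right)}\right) \left(- \frac{1360}{-644}\right) = \left(\left(16 + \left(\left(-3\right) \left(-3\right)\right)^{2} - 10 \left(\left(-3\right) \left(-3\right)\right)\right) + 13\right) \left(- \frac{1360}{-644}\right) = \left(\left(16 + 9^{2} - 90\right) + 13\right) \left(\left(-1360\right) \left(- \frac{1}{644}\right)\right) = \left(\left(16 + 81 - 90\right) + 13\right) \frac{340}{161} = \left(7 + 13\right) \frac{340}{161} = 20 \cdot \frac{340}{161} = \frac{6800}{161}$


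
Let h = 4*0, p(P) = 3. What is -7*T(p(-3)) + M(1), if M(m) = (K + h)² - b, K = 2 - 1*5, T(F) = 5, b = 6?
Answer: -32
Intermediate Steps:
h = 0
K = -3 (K = 2 - 5 = -3)
M(m) = 3 (M(m) = (-3 + 0)² - 1*6 = (-3)² - 6 = 9 - 6 = 3)
-7*T(p(-3)) + M(1) = -7*5 + 3 = -35 + 3 = -32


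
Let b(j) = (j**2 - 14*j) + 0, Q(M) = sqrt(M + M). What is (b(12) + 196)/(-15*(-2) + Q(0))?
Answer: 86/15 ≈ 5.7333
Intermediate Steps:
Q(M) = sqrt(2)*sqrt(M) (Q(M) = sqrt(2*M) = sqrt(2)*sqrt(M))
b(j) = j**2 - 14*j
(b(12) + 196)/(-15*(-2) + Q(0)) = (12*(-14 + 12) + 196)/(-15*(-2) + sqrt(2)*sqrt(0)) = (12*(-2) + 196)/(30 + sqrt(2)*0) = (-24 + 196)/(30 + 0) = 172/30 = 172*(1/30) = 86/15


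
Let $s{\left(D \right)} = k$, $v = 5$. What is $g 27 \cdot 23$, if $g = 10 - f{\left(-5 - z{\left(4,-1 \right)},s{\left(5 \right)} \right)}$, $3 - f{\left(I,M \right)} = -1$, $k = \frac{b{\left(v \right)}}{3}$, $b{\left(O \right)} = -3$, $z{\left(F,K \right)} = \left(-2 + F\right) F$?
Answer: $3726$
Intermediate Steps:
$z{\left(F,K \right)} = F \left(-2 + F\right)$
$k = -1$ ($k = - \frac{3}{3} = \left(-3\right) \frac{1}{3} = -1$)
$s{\left(D \right)} = -1$
$f{\left(I,M \right)} = 4$ ($f{\left(I,M \right)} = 3 - -1 = 3 + 1 = 4$)
$g = 6$ ($g = 10 - 4 = 6$)
$g 27 \cdot 23 = 6 \cdot 27 \cdot 23 = 162 \cdot 23 = 3726$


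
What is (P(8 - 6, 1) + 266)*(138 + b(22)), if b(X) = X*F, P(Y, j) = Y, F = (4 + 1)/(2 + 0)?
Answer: 51724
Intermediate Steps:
F = 5/2 ≈ 2.5000
b(X) = 5*X/2 (b(X) = X*(5/2) = 5*X/2)
(P(8 - 6, 1) + 266)*(138 + b(22)) = ((8 - 6) + 266)*(138 + (5/2)*22) = (2 + 266)*(138 + 55) = 268*193 = 51724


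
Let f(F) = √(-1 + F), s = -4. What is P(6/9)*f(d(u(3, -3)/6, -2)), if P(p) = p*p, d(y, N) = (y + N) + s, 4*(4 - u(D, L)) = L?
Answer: I*√894/27 ≈ 1.1074*I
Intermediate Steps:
u(D, L) = 4 - L/4
d(y, N) = -4 + N + y (d(y, N) = (y + N) - 4 = (N + y) - 4 = -4 + N + y)
P(p) = p²
P(6/9)*f(d(u(3, -3)/6, -2)) = (6/9)²*√(-1 + (-4 - 2 + (4 - ¼*(-3))/6)) = (6*(⅑))²*√(-1 + (-4 - 2 + (4 + ¾)*(⅙))) = (⅔)²*√(-1 + (-4 - 2 + (19/4)*(⅙))) = 4*√(-1 + (-4 - 2 + 19/24))/9 = 4*√(-1 - 125/24)/9 = 4*√(-149/24)/9 = 4*(I*√894/12)/9 = I*√894/27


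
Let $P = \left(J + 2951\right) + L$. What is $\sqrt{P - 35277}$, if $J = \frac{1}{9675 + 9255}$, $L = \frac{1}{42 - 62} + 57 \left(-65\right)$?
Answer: $\frac{i \sqrt{12911542990215}}{18930} \approx 189.82 i$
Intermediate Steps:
$L = - \frac{74101}{20}$ ($L = \frac{1}{-20} - 3705 = - \frac{1}{20} - 3705 = - \frac{74101}{20} \approx -3705.1$)
$J = \frac{1}{18930} \approx 5.2826 \cdot 10^{-5}$
$P = - \frac{28548331}{37860}$ ($P = \left(\frac{1}{18930} + 2951\right) - \frac{74101}{20} = \frac{55862431}{18930} - \frac{74101}{20} = - \frac{28548331}{37860} \approx -754.05$)
$\sqrt{P - 35277} = \sqrt{- \frac{28548331}{37860} - 35277} = \sqrt{- \frac{1364135551}{37860}} = \frac{i \sqrt{12911542990215}}{18930}$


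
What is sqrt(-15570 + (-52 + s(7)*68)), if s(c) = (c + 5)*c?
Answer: I*sqrt(9910) ≈ 99.549*I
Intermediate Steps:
s(c) = c*(5 + c) (s(c) = (5 + c)*c = c*(5 + c))
sqrt(-15570 + (-52 + s(7)*68)) = sqrt(-15570 + (-52 + (7*(5 + 7))*68)) = sqrt(-15570 + (-52 + (7*12)*68)) = sqrt(-15570 + (-52 + 84*68)) = sqrt(-15570 + (-52 + 5712)) = sqrt(-15570 + 5660) = sqrt(-9910) = I*sqrt(9910)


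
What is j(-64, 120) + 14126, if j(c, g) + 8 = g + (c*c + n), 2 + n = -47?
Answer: 18285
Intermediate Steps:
n = -49 (n = -2 - 47 = -49)
j(c, g) = -57 + g + c² (j(c, g) = -8 + (g + (c*c - 49)) = -8 + (g + (c² - 49)) = -8 + (g + (-49 + c²)) = -8 + (-49 + g + c²) = -57 + g + c²)
j(-64, 120) + 14126 = (-57 + 120 + (-64)²) + 14126 = (-57 + 120 + 4096) + 14126 = 4159 + 14126 = 18285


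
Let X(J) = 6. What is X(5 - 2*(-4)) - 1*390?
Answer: -384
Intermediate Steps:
X(5 - 2*(-4)) - 1*390 = 6 - 1*390 = 6 - 390 = -384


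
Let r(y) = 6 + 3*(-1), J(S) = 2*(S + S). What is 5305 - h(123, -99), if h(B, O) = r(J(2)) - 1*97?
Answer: 5399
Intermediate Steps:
J(S) = 4*S (J(S) = 2*(2*S) = 4*S)
r(y) = 3 (r(y) = 6 - 3 = 3)
h(B, O) = -94 (h(B, O) = 3 - 1*97 = 3 - 97 = -94)
5305 - h(123, -99) = 5305 - 1*(-94) = 5305 + 94 = 5399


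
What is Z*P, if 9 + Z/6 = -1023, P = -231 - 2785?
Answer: 18675072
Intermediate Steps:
P = -3016
Z = -6192 (Z = -54 + 6*(-1023) = -54 - 6138 = -6192)
Z*P = -6192*(-3016) = 18675072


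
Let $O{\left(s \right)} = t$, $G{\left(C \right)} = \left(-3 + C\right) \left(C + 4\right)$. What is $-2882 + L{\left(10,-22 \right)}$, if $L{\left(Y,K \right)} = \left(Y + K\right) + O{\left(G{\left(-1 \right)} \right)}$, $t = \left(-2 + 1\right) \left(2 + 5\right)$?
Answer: $-2901$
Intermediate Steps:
$G{\left(C \right)} = \left(-3 + C\right) \left(4 + C\right)$
$t = -7$ ($t = \left(-1\right) 7 = -7$)
$O{\left(s \right)} = -7$
$L{\left(Y,K \right)} = -7 + K + Y$ ($L{\left(Y,K \right)} = \left(Y + K\right) - 7 = \left(K + Y\right) - 7 = -7 + K + Y$)
$-2882 + L{\left(10,-22 \right)} = -2882 - 19 = -2901$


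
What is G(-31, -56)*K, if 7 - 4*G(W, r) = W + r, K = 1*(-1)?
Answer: -47/2 ≈ -23.500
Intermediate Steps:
K = -1
G(W, r) = 7/4 - W/4 - r/4 (G(W, r) = 7/4 - (W + r)/4 = 7/4 + (-W/4 - r/4) = 7/4 - W/4 - r/4)
G(-31, -56)*K = (7/4 - 1/4*(-31) - 1/4*(-56))*(-1) = (7/4 + 31/4 + 14)*(-1) = (47/2)*(-1) = -47/2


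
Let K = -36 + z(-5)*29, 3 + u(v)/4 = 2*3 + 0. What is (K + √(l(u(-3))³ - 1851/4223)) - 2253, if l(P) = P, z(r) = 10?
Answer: -1999 + √30808866939/4223 ≈ -1957.4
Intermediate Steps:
u(v) = 12 (u(v) = -12 + 4*(2*3 + 0) = -12 + 4*(6 + 0) = -12 + 4*6 = -12 + 24 = 12)
K = 254 (K = -36 + 10*29 = -36 + 290 = 254)
(K + √(l(u(-3))³ - 1851/4223)) - 2253 = (254 + √(12³ - 1851/4223)) - 2253 = (254 + √(1728 - 1851*1/4223)) - 2253 = (254 + √(1728 - 1851/4223)) - 2253 = (254 + √(7295493/4223)) - 2253 = (254 + √30808866939/4223) - 2253 = -1999 + √30808866939/4223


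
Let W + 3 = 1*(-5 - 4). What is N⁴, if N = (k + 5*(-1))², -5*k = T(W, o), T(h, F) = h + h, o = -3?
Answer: 1/390625 ≈ 2.5600e-6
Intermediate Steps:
W = -12 (W = -3 + 1*(-5 - 4) = -3 + 1*(-9) = -3 - 9 = -12)
T(h, F) = 2*h
k = 24/5 (k = -2*(-12)/5 = -⅕*(-24) = 24/5 ≈ 4.8000)
N = 1/25 (N = (24/5 + 5*(-1))² = (24/5 - 5)² = (-⅕)² = 1/25 ≈ 0.040000)
N⁴ = (1/25)⁴ = 1/390625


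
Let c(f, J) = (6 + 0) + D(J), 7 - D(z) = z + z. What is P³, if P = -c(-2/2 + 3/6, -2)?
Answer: -4913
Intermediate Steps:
D(z) = 7 - 2*z (D(z) = 7 - (z + z) = 7 - 2*z)
c(f, J) = 13 - 2*J (c(f, J) = (6 + 0) + (7 - 2*J) = 6 + (7 - 2*J) = 13 - 2*J)
P = -17 (P = -(13 - 2*(-2)) = -(13 + 4) = -1*17 = -17)
P³ = (-17)³ = -4913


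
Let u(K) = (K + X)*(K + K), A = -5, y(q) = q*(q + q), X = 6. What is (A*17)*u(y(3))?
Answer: -73440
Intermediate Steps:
y(q) = 2*q**2 (y(q) = q*(2*q) = 2*q**2)
u(K) = 2*K*(6 + K) (u(K) = (K + 6)*(K + K) = (6 + K)*(2*K) = 2*K*(6 + K))
(A*17)*u(y(3)) = (-5*17)*(2*(2*3**2)*(6 + 2*3**2)) = -170*2*9*(6 + 2*9) = -170*18*(6 + 18) = -170*18*24 = -85*864 = -73440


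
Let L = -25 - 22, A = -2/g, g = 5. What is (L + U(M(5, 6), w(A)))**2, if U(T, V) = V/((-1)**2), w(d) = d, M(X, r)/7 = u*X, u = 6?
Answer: 56169/25 ≈ 2246.8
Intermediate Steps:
A = -2/5 ≈ -0.40000
M(X, r) = 42*X (M(X, r) = 7*(6*X) = 42*X)
U(T, V) = V (U(T, V) = V/1 = V*1 = V)
L = -47
(L + U(M(5, 6), w(A)))**2 = (-47 - 2/5)**2 = (-237/5)**2 = 56169/25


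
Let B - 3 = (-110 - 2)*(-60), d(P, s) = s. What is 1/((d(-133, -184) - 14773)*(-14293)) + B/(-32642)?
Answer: -1437245603281/6978219849442 ≈ -0.20596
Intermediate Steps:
B = 6723 (B = 3 + (-110 - 2)*(-60) = 3 - 112*(-60) = 3 + 6720 = 6723)
1/((d(-133, -184) - 14773)*(-14293)) + B/(-32642) = 1/(-184 - 14773*(-14293)) + 6723/(-32642) = -1/14293/(-14957) + 6723*(-1/32642) = -1/14957*(-1/14293) - 6723/32642 = 1/213780401 - 6723/32642 = -1437245603281/6978219849442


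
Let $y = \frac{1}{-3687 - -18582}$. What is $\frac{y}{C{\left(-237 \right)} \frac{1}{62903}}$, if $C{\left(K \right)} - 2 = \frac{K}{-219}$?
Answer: $\frac{4591919}{3351375} \approx 1.3702$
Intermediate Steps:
$C{\left(K \right)} = 2 - \frac{K}{219}$ ($C{\left(K \right)} = 2 + \frac{K}{-219} = 2 + K \left(- \frac{1}{219}\right) = 2 - \frac{K}{219}$)
$y = \frac{1}{14895}$ ($y = \frac{1}{-3687 + 18582} = \frac{1}{14895} \approx 6.7137 \cdot 10^{-5}$)
$\frac{y}{C{\left(-237 \right)} \frac{1}{62903}} = \frac{1}{14895 \frac{2 - - \frac{79}{73}}{62903}} = \frac{1}{14895 \left(2 + \frac{79}{73}\right) \frac{1}{62903}} = \frac{1}{14895 \cdot \frac{225}{73} \cdot \frac{1}{62903}} = \frac{1}{14895 \cdot \frac{225}{4591919}} = \frac{1}{14895} \cdot \frac{4591919}{225} = \frac{4591919}{3351375}$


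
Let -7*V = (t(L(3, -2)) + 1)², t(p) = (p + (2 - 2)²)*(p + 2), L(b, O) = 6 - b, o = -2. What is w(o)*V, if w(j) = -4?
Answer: 1024/7 ≈ 146.29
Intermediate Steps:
t(p) = p*(2 + p) (t(p) = (p + 0²)*(2 + p) = (p + 0)*(2 + p) = p*(2 + p))
V = -256/7 (V = -((6 - 1*3)*(2 + (6 - 1*3)) + 1)²/7 = -((6 - 3)*(2 + (6 - 3)) + 1)²/7 = -(3*(2 + 3) + 1)²/7 = -(3*5 + 1)²/7 = -(15 + 1)²/7 = -⅐*16² = -⅐*256 = -256/7 ≈ -36.571)
w(o)*V = -4*(-256/7) = 1024/7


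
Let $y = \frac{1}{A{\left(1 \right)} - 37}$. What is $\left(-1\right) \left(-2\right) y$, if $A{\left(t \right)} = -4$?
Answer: $- \frac{2}{41} \approx -0.048781$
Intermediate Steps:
$y = - \frac{1}{41}$ ($y = \frac{1}{-4 - 37} = \frac{1}{-41} = - \frac{1}{41} \approx -0.02439$)
$\left(-1\right) \left(-2\right) y = \left(-1\right) \left(-2\right) \left(- \frac{1}{41}\right) = 2 \left(- \frac{1}{41}\right) = - \frac{2}{41}$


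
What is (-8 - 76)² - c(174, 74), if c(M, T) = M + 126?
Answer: 6756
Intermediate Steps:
c(M, T) = 126 + M
(-8 - 76)² - c(174, 74) = (-8 - 76)² - (126 + 174) = (-84)² - 1*300 = 7056 - 300 = 6756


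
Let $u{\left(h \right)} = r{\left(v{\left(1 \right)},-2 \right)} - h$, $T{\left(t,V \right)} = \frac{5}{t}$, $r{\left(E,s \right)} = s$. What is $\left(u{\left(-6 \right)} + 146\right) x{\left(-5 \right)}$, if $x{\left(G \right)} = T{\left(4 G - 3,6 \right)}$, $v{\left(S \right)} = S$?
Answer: $- \frac{750}{23} \approx -32.609$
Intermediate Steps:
$x{\left(G \right)} = \frac{5}{-3 + 4 G}$ ($x{\left(G \right)} = \frac{5}{4 G - 3} = \frac{5}{-3 + 4 G}$)
$u{\left(h \right)} = -2 - h$
$\left(u{\left(-6 \right)} + 146\right) x{\left(-5 \right)} = \left(\left(-2 - -6\right) + 146\right) \frac{5}{-3 + 4 \left(-5\right)} = \left(\left(-2 + 6\right) + 146\right) \frac{5}{-3 - 20} = \left(4 + 146\right) \frac{5}{-23} = 150 \cdot 5 \left(- \frac{1}{23}\right) = 150 \left(- \frac{5}{23}\right) = - \frac{750}{23}$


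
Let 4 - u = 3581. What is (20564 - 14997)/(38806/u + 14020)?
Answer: 19913159/50110734 ≈ 0.39738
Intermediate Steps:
u = -3577 (u = 4 - 1*3581 = 4 - 3581 = -3577)
(20564 - 14997)/(38806/u + 14020) = (20564 - 14997)/(38806/(-3577) + 14020) = 5567/(38806*(-1/3577) + 14020) = 5567/(-38806/3577 + 14020) = 5567/(50110734/3577) = 5567*(3577/50110734) = 19913159/50110734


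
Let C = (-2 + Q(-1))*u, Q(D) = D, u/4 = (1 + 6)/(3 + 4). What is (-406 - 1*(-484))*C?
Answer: -936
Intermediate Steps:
u = 4 (u = 4*((1 + 6)/(3 + 4)) = 4*(7/7) = 4*(7*(⅐)) = 4*1 = 4)
C = -12 (C = (-2 - 1)*4 = -3*4 = -12)
(-406 - 1*(-484))*C = (-406 - 1*(-484))*(-12) = (-406 + 484)*(-12) = 78*(-12) = -936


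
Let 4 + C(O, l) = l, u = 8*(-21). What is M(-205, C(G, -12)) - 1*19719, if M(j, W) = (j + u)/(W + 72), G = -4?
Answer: -1104637/56 ≈ -19726.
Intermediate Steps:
u = -168
C(O, l) = -4 + l
M(j, W) = (-168 + j)/(72 + W) (M(j, W) = (j - 168)/(W + 72) = (-168 + j)/(72 + W))
M(-205, C(G, -12)) - 1*19719 = (-168 - 205)/(72 + (-4 - 12)) - 1*19719 = -373/(72 - 16) - 19719 = -373/56 - 19719 = -1104637/56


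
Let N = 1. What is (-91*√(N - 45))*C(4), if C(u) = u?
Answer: -728*I*√11 ≈ -2414.5*I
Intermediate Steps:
(-91*√(N - 45))*C(4) = -91*√(1 - 45)*4 = -182*I*√11*4 = -728*I*√11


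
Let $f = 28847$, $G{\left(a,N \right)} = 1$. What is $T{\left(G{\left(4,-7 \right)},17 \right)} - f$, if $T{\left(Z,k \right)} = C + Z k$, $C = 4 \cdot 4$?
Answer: $-28814$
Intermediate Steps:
$C = 16$
$T{\left(Z,k \right)} = 16 + Z k$
$T{\left(G{\left(4,-7 \right)},17 \right)} - f = \left(16 + 1 \cdot 17\right) - 28847 = \left(16 + 17\right) - 28847 = 33 - 28847 = -28814$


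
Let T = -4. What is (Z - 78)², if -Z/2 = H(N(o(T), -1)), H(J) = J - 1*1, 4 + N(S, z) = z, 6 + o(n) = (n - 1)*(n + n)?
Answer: 4356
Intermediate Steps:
o(n) = -6 + 2*n*(-1 + n) (o(n) = -6 + (n - 1)*(n + n) = -6 + (-1 + n)*(2*n) = -6 + 2*n*(-1 + n))
N(S, z) = -4 + z
H(J) = -1 + J (H(J) = J - 1 = -1 + J)
Z = 12 (Z = -2*(-1 + (-4 - 1)) = -2*(-1 - 5) = -2*(-6) = 12)
(Z - 78)² = (12 - 78)² = (-66)² = 4356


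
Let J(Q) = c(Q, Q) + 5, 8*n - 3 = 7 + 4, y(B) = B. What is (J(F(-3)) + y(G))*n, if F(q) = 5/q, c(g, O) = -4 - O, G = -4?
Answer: -7/3 ≈ -2.3333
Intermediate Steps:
n = 7/4 (n = 3/8 + (7 + 4)/8 = 3/8 + (1/8)*11 = 3/8 + 11/8 = 7/4 ≈ 1.7500)
J(Q) = 1 - Q (J(Q) = (-4 - Q) + 5 = 1 - Q)
(J(F(-3)) + y(G))*n = ((1 - 5/(-3)) - 4)*(7/4) = ((1 - 5*(-1)/3) - 4)*(7/4) = ((1 - 1*(-5/3)) - 4)*(7/4) = ((1 + 5/3) - 4)*(7/4) = (8/3 - 4)*(7/4) = -4/3*7/4 = -7/3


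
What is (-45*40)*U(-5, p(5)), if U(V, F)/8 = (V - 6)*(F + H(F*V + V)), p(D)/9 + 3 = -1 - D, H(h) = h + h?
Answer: 113889600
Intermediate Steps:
H(h) = 2*h
p(D) = -36 - 9*D (p(D) = -27 + 9*(-1 - D) = -27 + (-9 - 9*D) = -36 - 9*D)
U(V, F) = 8*(-6 + V)*(F + 2*V + 2*F*V) (U(V, F) = 8*((V - 6)*(F + 2*(F*V + V))) = 8*((-6 + V)*(F + 2*(V + F*V))) = 8*((-6 + V)*(F + (2*V + 2*F*V))) = 8*((-6 + V)*(F + 2*V + 2*F*V)) = 8*(-6 + V)*(F + 2*V + 2*F*V))
(-45*40)*U(-5, p(5)) = (-45*40)*(-48*(-36 - 9*5) - 96*(-5)*(1 + (-36 - 9*5)) + 8*(-36 - 9*5)*(-5) + 16*(-5)²*(1 + (-36 - 9*5))) = -1800*(-48*(-36 - 45) - 96*(-5)*(1 + (-36 - 45)) + 8*(-36 - 45)*(-5) + 16*25*(1 + (-36 - 45))) = -1800*(-48*(-81) - 96*(-5)*(1 - 81) + 8*(-81)*(-5) + 16*25*(1 - 81)) = -1800*(3888 - 96*(-5)*(-80) + 3240 + 16*25*(-80)) = -1800*(3888 - 38400 + 3240 - 32000) = -1800*(-63272) = 113889600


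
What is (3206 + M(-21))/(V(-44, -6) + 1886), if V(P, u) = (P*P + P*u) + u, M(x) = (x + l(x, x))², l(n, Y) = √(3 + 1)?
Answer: 1189/1360 ≈ 0.87426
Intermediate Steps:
l(n, Y) = 2 (l(n, Y) = √4 = 2)
M(x) = (2 + x)² (M(x) = (x + 2)² = (2 + x)²)
V(P, u) = u + P² + P*u (V(P, u) = (P² + P*u) + u = u + P² + P*u)
(3206 + M(-21))/(V(-44, -6) + 1886) = (3206 + (2 - 21)²)/((-6 + (-44)² - 44*(-6)) + 1886) = (3206 + (-19)²)/((-6 + 1936 + 264) + 1886) = (3206 + 361)/(2194 + 1886) = 3567/4080 = 3567*(1/4080) = 1189/1360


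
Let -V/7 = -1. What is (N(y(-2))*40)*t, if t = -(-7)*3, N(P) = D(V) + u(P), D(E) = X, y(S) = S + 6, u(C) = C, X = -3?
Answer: 840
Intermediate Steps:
y(S) = 6 + S
V = 7 (V = -7*(-1) = 7)
D(E) = -3
N(P) = -3 + P
t = 21 (t = -1*(-21) = 21)
(N(y(-2))*40)*t = ((-3 + (6 - 2))*40)*21 = ((-3 + 4)*40)*21 = (1*40)*21 = 40*21 = 840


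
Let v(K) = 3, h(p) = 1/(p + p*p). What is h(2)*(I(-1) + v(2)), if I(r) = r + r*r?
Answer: ½ ≈ 0.50000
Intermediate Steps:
h(p) = 1/(p + p²)
I(r) = r + r²
h(2)*(I(-1) + v(2)) = (1/(2*(1 + 2)))*(-(1 - 1) + 3) = ((½)/3)*(-1*0 + 3) = ((½)*(⅓))*(0 + 3) = (⅙)*3 = ½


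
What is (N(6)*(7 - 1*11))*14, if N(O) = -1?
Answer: 56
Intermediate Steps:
(N(6)*(7 - 1*11))*14 = -(7 - 1*11)*14 = -(7 - 11)*14 = -1*(-4)*14 = 4*14 = 56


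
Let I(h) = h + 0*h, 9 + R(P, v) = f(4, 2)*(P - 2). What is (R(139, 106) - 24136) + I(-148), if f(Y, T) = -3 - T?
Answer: -24978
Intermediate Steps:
R(P, v) = 1 - 5*P (R(P, v) = -9 + (-3 - 1*2)*(P - 2) = -9 + (-3 - 2)*(-2 + P) = -9 - 5*(-2 + P) = -9 + (10 - 5*P) = 1 - 5*P)
I(h) = h (I(h) = h + 0 = h)
(R(139, 106) - 24136) + I(-148) = ((1 - 5*139) - 24136) - 148 = ((1 - 695) - 24136) - 148 = (-694 - 24136) - 148 = -24830 - 148 = -24978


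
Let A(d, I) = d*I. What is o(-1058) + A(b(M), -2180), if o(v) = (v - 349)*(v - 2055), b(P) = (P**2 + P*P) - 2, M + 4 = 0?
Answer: 4314591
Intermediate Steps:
M = -4 (M = -4 + 0 = -4)
b(P) = -2 + 2*P**2 (b(P) = (P**2 + P**2) - 2 = 2*P**2 - 2 = -2 + 2*P**2)
o(v) = (-2055 + v)*(-349 + v) (o(v) = (-349 + v)*(-2055 + v) = (-2055 + v)*(-349 + v))
A(d, I) = I*d
o(-1058) + A(b(M), -2180) = (717195 + (-1058)**2 - 2404*(-1058)) - 2180*(-2 + 2*(-4)**2) = (717195 + 1119364 + 2543432) - 2180*(-2 + 2*16) = 4379991 - 2180*(-2 + 32) = 4379991 - 2180*30 = 4379991 - 65400 = 4314591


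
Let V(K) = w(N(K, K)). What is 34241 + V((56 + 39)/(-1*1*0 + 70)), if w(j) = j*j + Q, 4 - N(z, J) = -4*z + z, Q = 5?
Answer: 6724985/196 ≈ 34311.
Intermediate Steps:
N(z, J) = 4 + 3*z (N(z, J) = 4 - (-4*z + z) = 4 - (-3)*z = 4 + 3*z)
w(j) = 5 + j**2 (w(j) = j*j + 5 = j**2 + 5 = 5 + j**2)
V(K) = 5 + (4 + 3*K)**2
34241 + V((56 + 39)/(-1*1*0 + 70)) = 34241 + (5 + (4 + 3*((56 + 39)/(-1*1*0 + 70)))**2) = 34241 + (5 + (4 + 3*(95/(-1*0 + 70)))**2) = 34241 + (5 + (4 + 3*(95/(0 + 70)))**2) = 34241 + (5 + (4 + 3*(95/70))**2) = 34241 + (5 + (4 + 3*(95*(1/70)))**2) = 34241 + (5 + (4 + 3*(19/14))**2) = 34241 + (5 + (4 + 57/14)**2) = 34241 + (5 + (113/14)**2) = 34241 + (5 + 12769/196) = 34241 + 13749/196 = 6724985/196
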